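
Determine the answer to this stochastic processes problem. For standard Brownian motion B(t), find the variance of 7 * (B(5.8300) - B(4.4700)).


Var(alpha*(B(t)-B(s))) = alpha^2 * (t-s)
= 7^2 * (5.8300 - 4.4700)
= 49 * 1.3600
= 66.6400

66.6400


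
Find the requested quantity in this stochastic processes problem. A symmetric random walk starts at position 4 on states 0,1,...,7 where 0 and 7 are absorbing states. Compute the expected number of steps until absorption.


For symmetric RW on 0,...,N with absorbing barriers, E(i) = i*(N-i)
E(4) = 4 * 3 = 12

12


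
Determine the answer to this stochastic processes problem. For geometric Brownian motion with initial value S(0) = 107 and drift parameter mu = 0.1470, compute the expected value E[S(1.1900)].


E[S(t)] = S(0) * exp(mu * t)
= 107 * exp(0.1470 * 1.1900)
= 107 * 1.1912
= 127.4544

127.4544


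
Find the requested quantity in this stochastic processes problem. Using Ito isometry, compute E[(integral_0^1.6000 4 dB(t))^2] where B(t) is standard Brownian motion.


By Ito isometry: E[(int f dB)^2] = int f^2 dt
= 4^2 * 1.6000
= 16 * 1.6000 = 25.6000

25.6000


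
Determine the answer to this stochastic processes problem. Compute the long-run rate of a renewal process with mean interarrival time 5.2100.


Long-run renewal rate = 1/E(X)
= 1/5.2100
= 0.1919

0.1919


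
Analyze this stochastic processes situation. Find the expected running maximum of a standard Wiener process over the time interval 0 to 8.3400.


E(max B(s)) = sqrt(2t/pi)
= sqrt(2*8.3400/pi)
= sqrt(5.3094)
= 2.3042

2.3042


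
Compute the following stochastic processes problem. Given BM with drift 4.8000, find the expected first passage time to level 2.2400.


Expected first passage time = a/mu
= 2.2400/4.8000
= 0.4667

0.4667


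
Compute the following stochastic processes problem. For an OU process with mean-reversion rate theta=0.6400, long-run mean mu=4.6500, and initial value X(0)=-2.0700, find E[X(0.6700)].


E[X(t)] = mu + (X(0) - mu)*exp(-theta*t)
= 4.6500 + (-2.0700 - 4.6500)*exp(-0.6400*0.6700)
= 4.6500 + -6.7200 * 0.6513
= 0.2733

0.2733


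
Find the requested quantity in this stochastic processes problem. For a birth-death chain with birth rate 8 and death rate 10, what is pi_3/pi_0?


For birth-death process, pi_n/pi_0 = (lambda/mu)^n
= (8/10)^3
= 0.5120

0.5120


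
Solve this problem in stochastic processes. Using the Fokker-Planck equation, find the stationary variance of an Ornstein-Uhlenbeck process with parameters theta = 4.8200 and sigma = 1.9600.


Stationary variance = sigma^2 / (2*theta)
= 1.9600^2 / (2*4.8200)
= 3.8416 / 9.6400
= 0.3985

0.3985


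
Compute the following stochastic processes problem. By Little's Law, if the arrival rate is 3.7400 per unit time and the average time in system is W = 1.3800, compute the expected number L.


Little's Law: L = lambda * W
= 3.7400 * 1.3800
= 5.1612

5.1612


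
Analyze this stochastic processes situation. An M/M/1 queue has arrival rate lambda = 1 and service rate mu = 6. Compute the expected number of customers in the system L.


rho = 1/6 = 0.1667
L = rho/(1-rho)
= 0.1667/0.8333
= 0.2000

0.2000


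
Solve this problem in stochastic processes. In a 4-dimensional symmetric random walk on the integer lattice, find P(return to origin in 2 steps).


P(return in 2 steps) = P(reverse first step) = 1/(2d)
= 1/8
= 0.1250

0.1250


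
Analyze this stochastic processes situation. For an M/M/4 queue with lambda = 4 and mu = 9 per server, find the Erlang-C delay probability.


a = lambda/mu = 0.4444
rho = a/c = 0.1111
Erlang-C formula applied:
C(c,a) = 0.0012

0.0012


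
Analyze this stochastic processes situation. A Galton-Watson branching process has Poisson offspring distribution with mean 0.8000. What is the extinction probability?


Since mu = 0.8000 <= 1, extinction probability = 1.

1.0000


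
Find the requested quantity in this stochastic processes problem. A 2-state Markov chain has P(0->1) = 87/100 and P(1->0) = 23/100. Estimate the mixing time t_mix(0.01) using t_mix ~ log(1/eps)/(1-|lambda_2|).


lambda_2 = |1 - p01 - p10| = |1 - 0.8700 - 0.2300| = 0.1000
t_mix ~ log(1/eps)/(1 - |lambda_2|)
= log(100)/(1 - 0.1000) = 4.6052/0.9000
= 5.1169

5.1169


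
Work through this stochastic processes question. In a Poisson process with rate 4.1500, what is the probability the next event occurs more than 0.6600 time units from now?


P(X > t) = exp(-lambda * t)
= exp(-4.1500 * 0.6600)
= exp(-2.7390) = 0.0646

0.0646


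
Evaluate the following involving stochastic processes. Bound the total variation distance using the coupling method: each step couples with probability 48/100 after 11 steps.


TV distance bound <= (1-delta)^n
= (1 - 0.4800)^11
= 0.5200^11
= 7.5169e-04

7.5169e-04


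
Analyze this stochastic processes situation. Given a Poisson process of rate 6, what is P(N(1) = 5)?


P(N(t)=k) = (lambda*t)^k * exp(-lambda*t) / k!
lambda*t = 6
= 6^5 * exp(-6) / 5!
= 7776 * 0.0025 / 120
= 0.1606

0.1606


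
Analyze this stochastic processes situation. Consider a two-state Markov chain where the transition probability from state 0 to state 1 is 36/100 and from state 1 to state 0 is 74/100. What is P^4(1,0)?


Computing P^4 by matrix multiplication.
P = [[0.6400, 0.3600], [0.7400, 0.2600]]
After raising P to the power 4:
P^4(1,0) = 0.6727

0.6727


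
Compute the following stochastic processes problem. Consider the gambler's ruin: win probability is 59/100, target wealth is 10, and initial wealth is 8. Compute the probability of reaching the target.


Gambler's ruin formula:
r = q/p = 0.4100/0.5900 = 0.6949
P(win) = (1 - r^i)/(1 - r^N)
= (1 - 0.6949^8)/(1 - 0.6949^10)
= 0.9711

0.9711


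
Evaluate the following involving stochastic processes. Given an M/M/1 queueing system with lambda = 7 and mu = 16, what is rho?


rho = lambda/mu
= 7/16
= 0.4375

0.4375


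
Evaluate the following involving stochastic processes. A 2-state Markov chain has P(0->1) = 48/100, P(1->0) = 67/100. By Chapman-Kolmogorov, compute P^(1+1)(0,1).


P^2 = P^1 * P^1
Computing via matrix multiplication of the transition matrix.
Entry (0,1) of P^2 = 0.4080

0.4080


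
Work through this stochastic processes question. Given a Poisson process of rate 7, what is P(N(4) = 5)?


P(N(t)=k) = (lambda*t)^k * exp(-lambda*t) / k!
lambda*t = 28
= 28^5 * exp(-28) / 5!
= 17210368 * 6.9144e-13 / 120
= 9.9166e-08

9.9166e-08


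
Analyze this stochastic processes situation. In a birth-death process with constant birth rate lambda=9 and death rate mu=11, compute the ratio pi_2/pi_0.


For birth-death process, pi_n/pi_0 = (lambda/mu)^n
= (9/11)^2
= 0.6694

0.6694


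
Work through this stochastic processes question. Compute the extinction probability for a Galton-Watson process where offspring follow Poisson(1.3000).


Since mu = 1.3000 > 1, extinction prob q < 1.
Solve s = exp(mu*(s-1)) iteratively.
q = 0.5770

0.5770


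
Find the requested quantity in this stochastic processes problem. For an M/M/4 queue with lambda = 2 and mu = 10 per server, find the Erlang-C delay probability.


a = lambda/mu = 0.2000
rho = a/c = 0.0500
Erlang-C formula applied:
C(c,a) = 5.7455e-05

5.7455e-05


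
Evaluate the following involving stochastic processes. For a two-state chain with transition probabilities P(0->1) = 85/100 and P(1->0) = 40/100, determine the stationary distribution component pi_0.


Stationary distribution: pi_0 = p10/(p01+p10), pi_1 = p01/(p01+p10)
p01 = 0.8500, p10 = 0.4000
pi_0 = 0.3200

0.3200


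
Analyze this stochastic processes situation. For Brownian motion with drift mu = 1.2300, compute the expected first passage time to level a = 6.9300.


Expected first passage time = a/mu
= 6.9300/1.2300
= 5.6341

5.6341


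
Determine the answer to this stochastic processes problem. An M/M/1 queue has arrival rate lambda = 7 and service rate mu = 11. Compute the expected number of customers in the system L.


rho = 7/11 = 0.6364
L = rho/(1-rho)
= 0.6364/0.3636
= 1.7500

1.7500


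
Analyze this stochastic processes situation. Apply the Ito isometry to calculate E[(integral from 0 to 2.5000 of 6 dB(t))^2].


By Ito isometry: E[(int f dB)^2] = int f^2 dt
= 6^2 * 2.5000
= 36 * 2.5000 = 90.0000

90.0000


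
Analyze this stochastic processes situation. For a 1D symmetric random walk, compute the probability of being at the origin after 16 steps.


P(S(16) = 0) = C(16,8) / 4^8
= 12870 / 65536
= 0.1964

0.1964


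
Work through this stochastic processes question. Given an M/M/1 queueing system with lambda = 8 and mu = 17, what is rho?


rho = lambda/mu
= 8/17
= 0.4706

0.4706


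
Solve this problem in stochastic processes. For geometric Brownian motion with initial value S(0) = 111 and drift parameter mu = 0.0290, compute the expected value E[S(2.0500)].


E[S(t)] = S(0) * exp(mu * t)
= 111 * exp(0.0290 * 2.0500)
= 111 * 1.0613
= 117.7990

117.7990


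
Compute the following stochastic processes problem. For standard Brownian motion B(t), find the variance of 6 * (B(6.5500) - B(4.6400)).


Var(alpha*(B(t)-B(s))) = alpha^2 * (t-s)
= 6^2 * (6.5500 - 4.6400)
= 36 * 1.9100
= 68.7600

68.7600


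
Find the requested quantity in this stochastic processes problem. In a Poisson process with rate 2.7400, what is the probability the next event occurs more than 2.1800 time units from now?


P(X > t) = exp(-lambda * t)
= exp(-2.7400 * 2.1800)
= exp(-5.9732) = 0.0025

0.0025


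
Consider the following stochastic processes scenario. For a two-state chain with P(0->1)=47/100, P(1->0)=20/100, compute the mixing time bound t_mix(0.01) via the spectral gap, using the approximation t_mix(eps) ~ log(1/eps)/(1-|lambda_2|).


lambda_2 = |1 - p01 - p10| = |1 - 0.4700 - 0.2000| = 0.3300
t_mix ~ log(1/eps)/(1 - |lambda_2|)
= log(100)/(1 - 0.3300) = 4.6052/0.6700
= 6.8734

6.8734


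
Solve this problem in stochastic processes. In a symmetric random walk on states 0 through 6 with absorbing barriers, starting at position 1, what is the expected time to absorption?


For symmetric RW on 0,...,N with absorbing barriers, E(i) = i*(N-i)
E(1) = 1 * 5 = 5

5


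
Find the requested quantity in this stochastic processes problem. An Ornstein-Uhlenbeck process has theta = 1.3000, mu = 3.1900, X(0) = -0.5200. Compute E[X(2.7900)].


E[X(t)] = mu + (X(0) - mu)*exp(-theta*t)
= 3.1900 + (-0.5200 - 3.1900)*exp(-1.3000*2.7900)
= 3.1900 + -3.7100 * 0.0266
= 3.0913

3.0913


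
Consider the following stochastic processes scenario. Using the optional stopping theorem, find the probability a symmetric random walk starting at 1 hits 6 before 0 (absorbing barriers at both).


By optional stopping theorem: E(M at tau) = M(0) = 1
P(hit 6)*6 + P(hit 0)*0 = 1
P(hit 6) = (1 - 0)/(6 - 0) = 1/6 = 0.1667

0.1667


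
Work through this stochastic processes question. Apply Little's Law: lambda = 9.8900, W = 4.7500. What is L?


Little's Law: L = lambda * W
= 9.8900 * 4.7500
= 46.9775

46.9775


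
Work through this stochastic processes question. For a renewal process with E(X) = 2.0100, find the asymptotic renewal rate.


Long-run renewal rate = 1/E(X)
= 1/2.0100
= 0.4975

0.4975


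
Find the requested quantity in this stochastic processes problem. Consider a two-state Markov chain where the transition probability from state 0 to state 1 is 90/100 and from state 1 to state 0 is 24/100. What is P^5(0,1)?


Computing P^5 by matrix multiplication.
P = [[0.1000, 0.9000], [0.2400, 0.7600]]
After raising P to the power 5:
P^5(0,1) = 0.7895

0.7895


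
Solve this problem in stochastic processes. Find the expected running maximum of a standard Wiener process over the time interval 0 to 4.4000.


E(max B(s)) = sqrt(2t/pi)
= sqrt(2*4.4000/pi)
= sqrt(2.8011)
= 1.6737

1.6737


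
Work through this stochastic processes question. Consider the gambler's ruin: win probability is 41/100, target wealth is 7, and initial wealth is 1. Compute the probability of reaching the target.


Gambler's ruin formula:
r = q/p = 0.5900/0.4100 = 1.4390
P(win) = (1 - r^i)/(1 - r^N)
= (1 - 1.4390^1)/(1 - 1.4390^7)
= 0.0373

0.0373


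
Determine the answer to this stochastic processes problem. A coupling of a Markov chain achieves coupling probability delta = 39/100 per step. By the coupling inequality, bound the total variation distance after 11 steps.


TV distance bound <= (1-delta)^n
= (1 - 0.3900)^11
= 0.6100^11
= 0.0044

0.0044


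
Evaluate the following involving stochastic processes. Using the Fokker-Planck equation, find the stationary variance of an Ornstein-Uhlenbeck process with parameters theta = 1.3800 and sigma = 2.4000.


Stationary variance = sigma^2 / (2*theta)
= 2.4000^2 / (2*1.3800)
= 5.7600 / 2.7600
= 2.0870

2.0870


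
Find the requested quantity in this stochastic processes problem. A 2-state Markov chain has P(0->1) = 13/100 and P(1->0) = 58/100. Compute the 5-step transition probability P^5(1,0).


Computing P^5 by matrix multiplication.
P = [[0.8700, 0.1300], [0.5800, 0.4200]]
After raising P to the power 5:
P^5(1,0) = 0.8152

0.8152


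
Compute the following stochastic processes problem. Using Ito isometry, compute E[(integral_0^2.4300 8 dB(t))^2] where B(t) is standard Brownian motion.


By Ito isometry: E[(int f dB)^2] = int f^2 dt
= 8^2 * 2.4300
= 64 * 2.4300 = 155.5200

155.5200


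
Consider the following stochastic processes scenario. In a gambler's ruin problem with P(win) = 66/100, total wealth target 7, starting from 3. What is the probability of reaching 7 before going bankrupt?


Gambler's ruin formula:
r = q/p = 0.3400/0.6600 = 0.5152
P(win) = (1 - r^i)/(1 - r^N)
= (1 - 0.5152^3)/(1 - 0.5152^7)
= 0.8717

0.8717


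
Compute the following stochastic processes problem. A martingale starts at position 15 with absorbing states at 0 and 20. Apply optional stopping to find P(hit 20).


By optional stopping theorem: E(M at tau) = M(0) = 15
P(hit 20)*20 + P(hit 0)*0 = 15
P(hit 20) = (15 - 0)/(20 - 0) = 3/4 = 0.7500

0.7500


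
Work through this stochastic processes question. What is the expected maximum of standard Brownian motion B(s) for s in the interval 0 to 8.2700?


E(max B(s)) = sqrt(2t/pi)
= sqrt(2*8.2700/pi)
= sqrt(5.2648)
= 2.2945

2.2945


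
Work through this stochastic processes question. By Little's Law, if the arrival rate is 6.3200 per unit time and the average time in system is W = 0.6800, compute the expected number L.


Little's Law: L = lambda * W
= 6.3200 * 0.6800
= 4.2976

4.2976


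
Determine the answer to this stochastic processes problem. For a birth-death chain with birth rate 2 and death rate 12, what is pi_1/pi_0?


For birth-death process, pi_n/pi_0 = (lambda/mu)^n
= (2/12)^1
= 0.1667

0.1667


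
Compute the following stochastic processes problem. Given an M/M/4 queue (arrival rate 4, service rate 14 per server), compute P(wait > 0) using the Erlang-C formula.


a = lambda/mu = 0.2857
rho = a/c = 0.0714
Erlang-C formula applied:
C(c,a) = 2.2471e-04

2.2471e-04


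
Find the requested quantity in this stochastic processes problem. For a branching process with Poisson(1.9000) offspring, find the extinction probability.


Since mu = 1.9000 > 1, extinction prob q < 1.
Solve s = exp(mu*(s-1)) iteratively.
q = 0.2328

0.2328


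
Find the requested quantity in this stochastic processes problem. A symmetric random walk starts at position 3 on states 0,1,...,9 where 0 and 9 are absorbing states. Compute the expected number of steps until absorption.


For symmetric RW on 0,...,N with absorbing barriers, E(i) = i*(N-i)
E(3) = 3 * 6 = 18

18


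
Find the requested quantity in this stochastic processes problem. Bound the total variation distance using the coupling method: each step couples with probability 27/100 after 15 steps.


TV distance bound <= (1-delta)^n
= (1 - 0.2700)^15
= 0.7300^15
= 0.0089

0.0089


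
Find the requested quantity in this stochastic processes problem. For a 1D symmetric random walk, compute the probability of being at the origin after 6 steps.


P(S(6) = 0) = C(6,3) / 4^3
= 20 / 64
= 0.3125

0.3125


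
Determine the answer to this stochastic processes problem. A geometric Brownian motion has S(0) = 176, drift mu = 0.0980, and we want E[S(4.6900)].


E[S(t)] = S(0) * exp(mu * t)
= 176 * exp(0.0980 * 4.6900)
= 176 * 1.5835
= 278.6911

278.6911


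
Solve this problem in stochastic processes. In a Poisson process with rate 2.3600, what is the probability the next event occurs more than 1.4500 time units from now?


P(X > t) = exp(-lambda * t)
= exp(-2.3600 * 1.4500)
= exp(-3.4220) = 0.0326

0.0326


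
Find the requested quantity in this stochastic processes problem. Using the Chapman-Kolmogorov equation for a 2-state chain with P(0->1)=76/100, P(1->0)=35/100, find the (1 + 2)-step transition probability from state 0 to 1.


P^3 = P^1 * P^2
Computing via matrix multiplication of the transition matrix.
Entry (0,1) of P^3 = 0.6856

0.6856


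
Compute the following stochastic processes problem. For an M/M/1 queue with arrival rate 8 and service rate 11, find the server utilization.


rho = lambda/mu
= 8/11
= 0.7273

0.7273


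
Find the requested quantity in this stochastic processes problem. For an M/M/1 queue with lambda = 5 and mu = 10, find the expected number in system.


rho = 5/10 = 0.5000
L = rho/(1-rho)
= 0.5000/0.5000
= 1.0000

1.0000


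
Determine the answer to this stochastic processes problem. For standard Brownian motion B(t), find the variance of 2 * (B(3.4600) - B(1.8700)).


Var(alpha*(B(t)-B(s))) = alpha^2 * (t-s)
= 2^2 * (3.4600 - 1.8700)
= 4 * 1.5900
= 6.3600

6.3600


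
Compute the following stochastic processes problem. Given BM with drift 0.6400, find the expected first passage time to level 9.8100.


Expected first passage time = a/mu
= 9.8100/0.6400
= 15.3281

15.3281


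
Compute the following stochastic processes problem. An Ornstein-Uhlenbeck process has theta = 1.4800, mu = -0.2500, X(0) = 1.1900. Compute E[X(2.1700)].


E[X(t)] = mu + (X(0) - mu)*exp(-theta*t)
= -0.2500 + (1.1900 - -0.2500)*exp(-1.4800*2.1700)
= -0.2500 + 1.4400 * 0.0403
= -0.1920

-0.1920


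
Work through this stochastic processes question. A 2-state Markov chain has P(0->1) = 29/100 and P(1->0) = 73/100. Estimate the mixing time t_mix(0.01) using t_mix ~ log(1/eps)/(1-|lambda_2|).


lambda_2 = |1 - p01 - p10| = |1 - 0.2900 - 0.7300| = 0.0200
t_mix ~ log(1/eps)/(1 - |lambda_2|)
= log(100)/(1 - 0.0200) = 4.6052/0.9800
= 4.6992

4.6992


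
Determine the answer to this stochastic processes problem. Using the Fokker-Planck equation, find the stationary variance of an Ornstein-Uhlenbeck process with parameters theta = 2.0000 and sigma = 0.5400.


Stationary variance = sigma^2 / (2*theta)
= 0.5400^2 / (2*2.0000)
= 0.2916 / 4.0000
= 0.0729

0.0729


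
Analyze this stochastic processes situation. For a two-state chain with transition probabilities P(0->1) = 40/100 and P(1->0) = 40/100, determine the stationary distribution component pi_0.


Stationary distribution: pi_0 = p10/(p01+p10), pi_1 = p01/(p01+p10)
p01 = 0.4000, p10 = 0.4000
pi_0 = 0.5000

0.5000


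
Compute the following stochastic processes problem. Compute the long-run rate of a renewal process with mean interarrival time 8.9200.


Long-run renewal rate = 1/E(X)
= 1/8.9200
= 0.1121

0.1121


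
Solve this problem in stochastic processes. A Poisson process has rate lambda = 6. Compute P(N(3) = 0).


P(N(t)=k) = (lambda*t)^k * exp(-lambda*t) / k!
lambda*t = 18
= 18^0 * exp(-18) / 0!
= 1 * 1.5230e-08 / 1
= 1.5230e-08

1.5230e-08


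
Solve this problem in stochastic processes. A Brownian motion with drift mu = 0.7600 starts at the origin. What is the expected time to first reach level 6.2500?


Expected first passage time = a/mu
= 6.2500/0.7600
= 8.2237

8.2237


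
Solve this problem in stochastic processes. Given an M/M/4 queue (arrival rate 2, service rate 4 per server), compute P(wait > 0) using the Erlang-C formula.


a = lambda/mu = 0.5000
rho = a/c = 0.1250
Erlang-C formula applied:
C(c,a) = 0.0018

0.0018


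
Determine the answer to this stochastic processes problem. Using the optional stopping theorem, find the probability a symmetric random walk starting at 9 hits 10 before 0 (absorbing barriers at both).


By optional stopping theorem: E(M at tau) = M(0) = 9
P(hit 10)*10 + P(hit 0)*0 = 9
P(hit 10) = (9 - 0)/(10 - 0) = 9/10 = 0.9000

0.9000


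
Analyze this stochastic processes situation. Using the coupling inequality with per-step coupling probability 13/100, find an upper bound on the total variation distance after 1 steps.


TV distance bound <= (1-delta)^n
= (1 - 0.1300)^1
= 0.8700^1
= 0.8700

0.8700


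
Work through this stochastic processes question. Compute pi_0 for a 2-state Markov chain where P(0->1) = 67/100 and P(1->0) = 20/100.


Stationary distribution: pi_0 = p10/(p01+p10), pi_1 = p01/(p01+p10)
p01 = 0.6700, p10 = 0.2000
pi_0 = 0.2299

0.2299


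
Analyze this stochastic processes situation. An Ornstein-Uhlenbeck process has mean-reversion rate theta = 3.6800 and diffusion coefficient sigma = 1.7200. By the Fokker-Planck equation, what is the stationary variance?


Stationary variance = sigma^2 / (2*theta)
= 1.7200^2 / (2*3.6800)
= 2.9584 / 7.3600
= 0.4020

0.4020


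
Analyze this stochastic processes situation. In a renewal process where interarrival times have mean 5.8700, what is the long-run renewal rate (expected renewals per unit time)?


Long-run renewal rate = 1/E(X)
= 1/5.8700
= 0.1704

0.1704


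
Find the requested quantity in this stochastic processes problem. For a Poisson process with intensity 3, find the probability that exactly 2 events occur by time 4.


P(N(t)=k) = (lambda*t)^k * exp(-lambda*t) / k!
lambda*t = 12
= 12^2 * exp(-12) / 2!
= 144 * 6.1442e-06 / 2
= 4.4238e-04

4.4238e-04


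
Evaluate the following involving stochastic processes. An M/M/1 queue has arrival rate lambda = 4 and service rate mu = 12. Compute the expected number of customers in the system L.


rho = 4/12 = 0.3333
L = rho/(1-rho)
= 0.3333/0.6667
= 0.5000

0.5000


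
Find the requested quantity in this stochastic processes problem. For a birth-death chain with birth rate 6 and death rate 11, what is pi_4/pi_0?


For birth-death process, pi_n/pi_0 = (lambda/mu)^n
= (6/11)^4
= 0.0885

0.0885


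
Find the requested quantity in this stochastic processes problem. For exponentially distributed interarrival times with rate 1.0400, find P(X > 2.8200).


P(X > t) = exp(-lambda * t)
= exp(-1.0400 * 2.8200)
= exp(-2.9328) = 0.0532

0.0532


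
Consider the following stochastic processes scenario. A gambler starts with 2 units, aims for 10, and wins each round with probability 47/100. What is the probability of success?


Gambler's ruin formula:
r = q/p = 0.5300/0.4700 = 1.1277
P(win) = (1 - r^i)/(1 - r^N)
= (1 - 1.1277^2)/(1 - 1.1277^10)
= 0.1168

0.1168


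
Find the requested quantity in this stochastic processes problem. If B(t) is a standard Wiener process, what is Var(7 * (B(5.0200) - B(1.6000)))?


Var(alpha*(B(t)-B(s))) = alpha^2 * (t-s)
= 7^2 * (5.0200 - 1.6000)
= 49 * 3.4200
= 167.5800

167.5800


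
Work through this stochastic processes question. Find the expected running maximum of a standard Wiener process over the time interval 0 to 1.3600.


E(max B(s)) = sqrt(2t/pi)
= sqrt(2*1.3600/pi)
= sqrt(0.8658)
= 0.9305

0.9305


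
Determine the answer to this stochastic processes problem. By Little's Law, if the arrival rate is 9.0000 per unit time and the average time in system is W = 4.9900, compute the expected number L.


Little's Law: L = lambda * W
= 9.0000 * 4.9900
= 44.9100

44.9100


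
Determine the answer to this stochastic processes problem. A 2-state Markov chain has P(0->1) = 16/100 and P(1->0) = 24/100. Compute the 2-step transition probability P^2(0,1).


Computing P^2 by matrix multiplication.
P = [[0.8400, 0.1600], [0.2400, 0.7600]]
After raising P to the power 2:
P^2(0,1) = 0.2560

0.2560


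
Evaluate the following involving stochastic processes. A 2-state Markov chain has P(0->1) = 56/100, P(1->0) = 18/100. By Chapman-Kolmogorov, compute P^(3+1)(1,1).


P^4 = P^3 * P^1
Computing via matrix multiplication of the transition matrix.
Entry (1,1) of P^4 = 0.7579

0.7579


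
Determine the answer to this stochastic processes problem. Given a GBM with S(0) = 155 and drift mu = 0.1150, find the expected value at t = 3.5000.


E[S(t)] = S(0) * exp(mu * t)
= 155 * exp(0.1150 * 3.5000)
= 155 * 1.4956
= 231.8116

231.8116


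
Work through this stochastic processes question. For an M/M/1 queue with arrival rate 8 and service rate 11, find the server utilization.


rho = lambda/mu
= 8/11
= 0.7273

0.7273


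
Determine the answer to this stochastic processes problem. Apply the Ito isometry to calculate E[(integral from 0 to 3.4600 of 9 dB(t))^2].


By Ito isometry: E[(int f dB)^2] = int f^2 dt
= 9^2 * 3.4600
= 81 * 3.4600 = 280.2600

280.2600


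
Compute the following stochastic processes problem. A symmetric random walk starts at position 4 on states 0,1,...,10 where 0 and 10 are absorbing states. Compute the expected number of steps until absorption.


For symmetric RW on 0,...,N with absorbing barriers, E(i) = i*(N-i)
E(4) = 4 * 6 = 24

24


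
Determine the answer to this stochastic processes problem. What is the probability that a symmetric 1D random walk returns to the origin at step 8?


P(S(8) = 0) = C(8,4) / 4^4
= 70 / 256
= 0.2734

0.2734


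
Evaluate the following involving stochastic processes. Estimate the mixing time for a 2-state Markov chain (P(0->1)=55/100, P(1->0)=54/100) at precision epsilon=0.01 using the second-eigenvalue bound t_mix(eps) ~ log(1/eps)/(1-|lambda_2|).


lambda_2 = |1 - p01 - p10| = |1 - 0.5500 - 0.5400| = 0.0900
t_mix ~ log(1/eps)/(1 - |lambda_2|)
= log(100)/(1 - 0.0900) = 4.6052/0.9100
= 5.0606

5.0606


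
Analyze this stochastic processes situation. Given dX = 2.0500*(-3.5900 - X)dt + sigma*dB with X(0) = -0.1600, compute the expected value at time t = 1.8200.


E[X(t)] = mu + (X(0) - mu)*exp(-theta*t)
= -3.5900 + (-0.1600 - -3.5900)*exp(-2.0500*1.8200)
= -3.5900 + 3.4300 * 0.0240
= -3.5078

-3.5078


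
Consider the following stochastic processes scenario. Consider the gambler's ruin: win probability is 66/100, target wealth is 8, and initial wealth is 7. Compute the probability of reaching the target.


Gambler's ruin formula:
r = q/p = 0.3400/0.6600 = 0.5152
P(win) = (1 - r^i)/(1 - r^N)
= (1 - 0.5152^7)/(1 - 0.5152^8)
= 0.9953

0.9953


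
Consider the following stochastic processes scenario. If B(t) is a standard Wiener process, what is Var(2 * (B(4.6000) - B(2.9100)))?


Var(alpha*(B(t)-B(s))) = alpha^2 * (t-s)
= 2^2 * (4.6000 - 2.9100)
= 4 * 1.6900
= 6.7600

6.7600


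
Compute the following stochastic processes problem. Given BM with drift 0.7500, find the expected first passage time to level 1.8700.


Expected first passage time = a/mu
= 1.8700/0.7500
= 2.4933

2.4933


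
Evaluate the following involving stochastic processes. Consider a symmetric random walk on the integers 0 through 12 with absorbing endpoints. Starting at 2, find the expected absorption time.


For symmetric RW on 0,...,N with absorbing barriers, E(i) = i*(N-i)
E(2) = 2 * 10 = 20

20


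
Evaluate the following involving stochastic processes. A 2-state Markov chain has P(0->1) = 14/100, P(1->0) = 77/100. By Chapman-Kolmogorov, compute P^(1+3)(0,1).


P^4 = P^1 * P^3
Computing via matrix multiplication of the transition matrix.
Entry (0,1) of P^4 = 0.1538

0.1538


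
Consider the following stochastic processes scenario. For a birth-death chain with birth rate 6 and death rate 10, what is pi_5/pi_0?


For birth-death process, pi_n/pi_0 = (lambda/mu)^n
= (6/10)^5
= 0.0778

0.0778


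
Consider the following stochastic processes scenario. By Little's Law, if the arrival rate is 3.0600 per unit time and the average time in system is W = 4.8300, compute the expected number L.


Little's Law: L = lambda * W
= 3.0600 * 4.8300
= 14.7798

14.7798


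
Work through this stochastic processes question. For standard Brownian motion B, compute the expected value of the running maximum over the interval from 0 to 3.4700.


E(max B(s)) = sqrt(2t/pi)
= sqrt(2*3.4700/pi)
= sqrt(2.2091)
= 1.4863

1.4863


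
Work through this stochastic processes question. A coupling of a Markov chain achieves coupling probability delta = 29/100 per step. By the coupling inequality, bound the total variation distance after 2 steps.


TV distance bound <= (1-delta)^n
= (1 - 0.2900)^2
= 0.7100^2
= 0.5041

0.5041


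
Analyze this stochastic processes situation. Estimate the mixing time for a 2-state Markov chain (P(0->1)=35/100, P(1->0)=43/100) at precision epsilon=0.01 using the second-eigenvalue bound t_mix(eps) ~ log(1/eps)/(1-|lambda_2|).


lambda_2 = |1 - p01 - p10| = |1 - 0.3500 - 0.4300| = 0.2200
t_mix ~ log(1/eps)/(1 - |lambda_2|)
= log(100)/(1 - 0.2200) = 4.6052/0.7800
= 5.9041

5.9041


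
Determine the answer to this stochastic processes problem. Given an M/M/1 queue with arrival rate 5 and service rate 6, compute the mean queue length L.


rho = 5/6 = 0.8333
L = rho/(1-rho)
= 0.8333/0.1667
= 5.0000

5.0000


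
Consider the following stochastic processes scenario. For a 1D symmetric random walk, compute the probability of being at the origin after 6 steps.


P(S(6) = 0) = C(6,3) / 4^3
= 20 / 64
= 0.3125

0.3125


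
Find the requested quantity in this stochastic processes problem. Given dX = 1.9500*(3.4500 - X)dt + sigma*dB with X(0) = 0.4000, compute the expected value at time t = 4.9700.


E[X(t)] = mu + (X(0) - mu)*exp(-theta*t)
= 3.4500 + (0.4000 - 3.4500)*exp(-1.9500*4.9700)
= 3.4500 + -3.0500 * 6.1807e-05
= 3.4498

3.4498


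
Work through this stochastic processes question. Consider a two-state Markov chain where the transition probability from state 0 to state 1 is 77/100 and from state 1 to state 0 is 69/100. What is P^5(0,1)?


Computing P^5 by matrix multiplication.
P = [[0.2300, 0.7700], [0.6900, 0.3100]]
After raising P to the power 5:
P^5(0,1) = 0.5383

0.5383


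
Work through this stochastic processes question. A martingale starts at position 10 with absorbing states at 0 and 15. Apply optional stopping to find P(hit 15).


By optional stopping theorem: E(M at tau) = M(0) = 10
P(hit 15)*15 + P(hit 0)*0 = 10
P(hit 15) = (10 - 0)/(15 - 0) = 2/3 = 0.6667

0.6667


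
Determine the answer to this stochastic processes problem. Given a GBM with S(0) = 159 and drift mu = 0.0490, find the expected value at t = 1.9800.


E[S(t)] = S(0) * exp(mu * t)
= 159 * exp(0.0490 * 1.9800)
= 159 * 1.1019
= 175.1993

175.1993


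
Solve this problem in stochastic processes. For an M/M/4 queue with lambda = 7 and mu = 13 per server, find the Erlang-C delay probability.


a = lambda/mu = 0.5385
rho = a/c = 0.1346
Erlang-C formula applied:
C(c,a) = 0.0024

0.0024


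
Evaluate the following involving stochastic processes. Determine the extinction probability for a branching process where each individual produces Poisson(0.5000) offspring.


Since mu = 0.5000 <= 1, extinction probability = 1.

1.0000


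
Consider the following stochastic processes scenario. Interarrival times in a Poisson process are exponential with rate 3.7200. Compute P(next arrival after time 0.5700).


P(X > t) = exp(-lambda * t)
= exp(-3.7200 * 0.5700)
= exp(-2.1204) = 0.1200

0.1200


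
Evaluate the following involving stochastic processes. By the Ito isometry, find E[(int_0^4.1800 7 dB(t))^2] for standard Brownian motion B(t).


By Ito isometry: E[(int f dB)^2] = int f^2 dt
= 7^2 * 4.1800
= 49 * 4.1800 = 204.8200

204.8200


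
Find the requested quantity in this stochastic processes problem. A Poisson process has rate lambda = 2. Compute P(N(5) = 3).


P(N(t)=k) = (lambda*t)^k * exp(-lambda*t) / k!
lambda*t = 10
= 10^3 * exp(-10) / 3!
= 1000 * 4.5400e-05 / 6
= 0.0076

0.0076


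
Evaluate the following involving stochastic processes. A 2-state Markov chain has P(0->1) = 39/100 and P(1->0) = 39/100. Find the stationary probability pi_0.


Stationary distribution: pi_0 = p10/(p01+p10), pi_1 = p01/(p01+p10)
p01 = 0.3900, p10 = 0.3900
pi_0 = 0.5000

0.5000


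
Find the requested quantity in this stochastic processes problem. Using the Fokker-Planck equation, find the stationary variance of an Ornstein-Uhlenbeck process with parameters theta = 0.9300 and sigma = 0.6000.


Stationary variance = sigma^2 / (2*theta)
= 0.6000^2 / (2*0.9300)
= 0.3600 / 1.8600
= 0.1935

0.1935


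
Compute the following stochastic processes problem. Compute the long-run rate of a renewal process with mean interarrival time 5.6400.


Long-run renewal rate = 1/E(X)
= 1/5.6400
= 0.1773

0.1773


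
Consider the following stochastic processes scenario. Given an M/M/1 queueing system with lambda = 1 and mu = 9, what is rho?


rho = lambda/mu
= 1/9
= 0.1111

0.1111


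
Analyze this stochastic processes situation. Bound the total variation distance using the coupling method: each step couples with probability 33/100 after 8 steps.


TV distance bound <= (1-delta)^n
= (1 - 0.3300)^8
= 0.6700^8
= 0.0406

0.0406


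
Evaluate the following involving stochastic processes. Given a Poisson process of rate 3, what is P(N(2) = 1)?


P(N(t)=k) = (lambda*t)^k * exp(-lambda*t) / k!
lambda*t = 6
= 6^1 * exp(-6) / 1!
= 6 * 0.0025 / 1
= 0.0149

0.0149


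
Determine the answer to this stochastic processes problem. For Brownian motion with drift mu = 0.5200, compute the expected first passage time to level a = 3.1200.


Expected first passage time = a/mu
= 3.1200/0.5200
= 6.0000

6.0000


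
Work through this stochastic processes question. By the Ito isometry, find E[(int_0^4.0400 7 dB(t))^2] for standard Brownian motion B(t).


By Ito isometry: E[(int f dB)^2] = int f^2 dt
= 7^2 * 4.0400
= 49 * 4.0400 = 197.9600

197.9600


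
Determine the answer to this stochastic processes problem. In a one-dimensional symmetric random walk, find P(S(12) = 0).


P(S(12) = 0) = C(12,6) / 4^6
= 924 / 4096
= 0.2256

0.2256


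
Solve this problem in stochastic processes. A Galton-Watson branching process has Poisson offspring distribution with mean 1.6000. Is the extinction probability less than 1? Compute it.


Since mu = 1.6000 > 1, extinction prob q < 1.
Solve s = exp(mu*(s-1)) iteratively.
q = 0.3580

0.3580


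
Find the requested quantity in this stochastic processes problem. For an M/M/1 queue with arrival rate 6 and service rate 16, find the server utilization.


rho = lambda/mu
= 6/16
= 0.3750

0.3750


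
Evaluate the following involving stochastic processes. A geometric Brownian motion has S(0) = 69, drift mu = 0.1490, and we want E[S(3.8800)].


E[S(t)] = S(0) * exp(mu * t)
= 69 * exp(0.1490 * 3.8800)
= 69 * 1.7827
= 123.0052

123.0052


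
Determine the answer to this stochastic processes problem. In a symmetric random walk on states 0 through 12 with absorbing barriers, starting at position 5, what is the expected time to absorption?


For symmetric RW on 0,...,N with absorbing barriers, E(i) = i*(N-i)
E(5) = 5 * 7 = 35

35


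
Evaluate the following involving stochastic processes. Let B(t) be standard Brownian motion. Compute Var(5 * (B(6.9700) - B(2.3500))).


Var(alpha*(B(t)-B(s))) = alpha^2 * (t-s)
= 5^2 * (6.9700 - 2.3500)
= 25 * 4.6200
= 115.5000

115.5000


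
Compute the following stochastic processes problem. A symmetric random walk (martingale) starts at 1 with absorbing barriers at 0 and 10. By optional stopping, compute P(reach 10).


By optional stopping theorem: E(M at tau) = M(0) = 1
P(hit 10)*10 + P(hit 0)*0 = 1
P(hit 10) = (1 - 0)/(10 - 0) = 1/10 = 0.1000

0.1000


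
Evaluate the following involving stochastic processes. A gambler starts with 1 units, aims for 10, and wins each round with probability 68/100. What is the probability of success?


Gambler's ruin formula:
r = q/p = 0.3200/0.6800 = 0.4706
P(win) = (1 - r^i)/(1 - r^N)
= (1 - 0.4706^1)/(1 - 0.4706^10)
= 0.5297

0.5297


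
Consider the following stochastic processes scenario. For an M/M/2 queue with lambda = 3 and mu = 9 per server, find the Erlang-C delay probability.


a = lambda/mu = 0.3333
rho = a/c = 0.1667
Erlang-C formula applied:
C(c,a) = 0.0476

0.0476


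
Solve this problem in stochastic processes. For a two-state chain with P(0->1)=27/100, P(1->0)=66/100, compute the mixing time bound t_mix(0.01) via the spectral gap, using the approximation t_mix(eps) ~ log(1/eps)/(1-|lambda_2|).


lambda_2 = |1 - p01 - p10| = |1 - 0.2700 - 0.6600| = 0.0700
t_mix ~ log(1/eps)/(1 - |lambda_2|)
= log(100)/(1 - 0.0700) = 4.6052/0.9300
= 4.9518

4.9518


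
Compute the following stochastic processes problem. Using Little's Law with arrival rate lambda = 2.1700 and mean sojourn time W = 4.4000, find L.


Little's Law: L = lambda * W
= 2.1700 * 4.4000
= 9.5480

9.5480


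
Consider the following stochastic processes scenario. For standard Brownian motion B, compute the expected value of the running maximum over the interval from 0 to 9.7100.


E(max B(s)) = sqrt(2t/pi)
= sqrt(2*9.7100/pi)
= sqrt(6.1816)
= 2.4863

2.4863


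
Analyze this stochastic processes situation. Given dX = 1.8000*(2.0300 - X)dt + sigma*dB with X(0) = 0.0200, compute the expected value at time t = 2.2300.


E[X(t)] = mu + (X(0) - mu)*exp(-theta*t)
= 2.0300 + (0.0200 - 2.0300)*exp(-1.8000*2.2300)
= 2.0300 + -2.0100 * 0.0181
= 1.9937

1.9937


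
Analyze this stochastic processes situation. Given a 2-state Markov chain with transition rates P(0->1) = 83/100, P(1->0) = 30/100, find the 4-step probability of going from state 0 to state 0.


Computing P^4 by matrix multiplication.
P = [[0.1700, 0.8300], [0.3000, 0.7000]]
After raising P to the power 4:
P^4(0,0) = 0.2657

0.2657


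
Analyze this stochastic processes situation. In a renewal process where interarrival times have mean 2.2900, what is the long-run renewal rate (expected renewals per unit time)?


Long-run renewal rate = 1/E(X)
= 1/2.2900
= 0.4367

0.4367


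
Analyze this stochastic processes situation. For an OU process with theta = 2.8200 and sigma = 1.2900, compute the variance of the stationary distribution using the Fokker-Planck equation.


Stationary variance = sigma^2 / (2*theta)
= 1.2900^2 / (2*2.8200)
= 1.6641 / 5.6400
= 0.2951

0.2951


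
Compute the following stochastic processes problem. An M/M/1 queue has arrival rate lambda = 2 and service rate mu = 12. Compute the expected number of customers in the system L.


rho = 2/12 = 0.1667
L = rho/(1-rho)
= 0.1667/0.8333
= 0.2000

0.2000


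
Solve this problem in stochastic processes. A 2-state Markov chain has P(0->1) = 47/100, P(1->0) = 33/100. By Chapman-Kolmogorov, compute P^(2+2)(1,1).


P^4 = P^2 * P^2
Computing via matrix multiplication of the transition matrix.
Entry (1,1) of P^4 = 0.5882

0.5882


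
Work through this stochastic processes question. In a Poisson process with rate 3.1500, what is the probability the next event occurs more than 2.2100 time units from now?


P(X > t) = exp(-lambda * t)
= exp(-3.1500 * 2.2100)
= exp(-6.9615) = 9.4767e-04

9.4767e-04


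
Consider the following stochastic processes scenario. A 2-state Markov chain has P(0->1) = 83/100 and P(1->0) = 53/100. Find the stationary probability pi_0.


Stationary distribution: pi_0 = p10/(p01+p10), pi_1 = p01/(p01+p10)
p01 = 0.8300, p10 = 0.5300
pi_0 = 0.3897

0.3897
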